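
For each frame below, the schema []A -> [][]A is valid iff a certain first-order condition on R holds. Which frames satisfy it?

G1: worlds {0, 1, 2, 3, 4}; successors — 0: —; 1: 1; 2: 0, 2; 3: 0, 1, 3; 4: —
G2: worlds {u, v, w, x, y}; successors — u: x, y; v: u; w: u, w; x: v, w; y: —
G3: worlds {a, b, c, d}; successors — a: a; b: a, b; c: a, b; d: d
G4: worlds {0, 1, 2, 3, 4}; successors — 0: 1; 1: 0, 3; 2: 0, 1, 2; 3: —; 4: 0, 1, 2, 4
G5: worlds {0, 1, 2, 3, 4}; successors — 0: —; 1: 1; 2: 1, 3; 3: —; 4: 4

G1, G3, G5

This is the axiom for transitivity; its first-order frame correspondent is forall x forall y forall z (Rxy & Ryz -> Rxz).
G1: ✓.
G2: fails — Rxw and Rwu but not Rxu.
G3: ✓.
G4: fails — R10 and R01 but not R11.
G5: ✓.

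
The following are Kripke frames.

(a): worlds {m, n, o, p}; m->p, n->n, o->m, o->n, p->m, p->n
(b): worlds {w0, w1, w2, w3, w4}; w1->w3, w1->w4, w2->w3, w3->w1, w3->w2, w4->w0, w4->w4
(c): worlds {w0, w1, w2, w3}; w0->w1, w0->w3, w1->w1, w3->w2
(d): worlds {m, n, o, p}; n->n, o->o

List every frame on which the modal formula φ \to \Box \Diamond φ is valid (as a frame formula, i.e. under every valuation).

This is the axiom for symmetry; its first-order frame correspondent is \forall x \forall y (Rxy \to Ryx).
(a): fails — Rom but not Rmo.
(b): fails — Rw4w0 but not Rw0w4.
(c): fails — Rw0w1 but not Rw1w0.
(d): satisfies the condition.
Valid on: (d).

(d)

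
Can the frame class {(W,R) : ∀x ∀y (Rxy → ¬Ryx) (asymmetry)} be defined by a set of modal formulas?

Any modally definable frame class is closed under surjective bounded morphisms.
The 3-cycle (worlds w0,w1,w2 with w0→w1→w2→w0) is asymmetric. Mapping every world to a single reflexive point • is a surjective bounded morphism, and the reflexive point is not asymmetric (R•• but asymmetry requires ¬R••).
So no modal formula (or set of formulas) defines exactly the asymmetric frames.

Not definable by any modal formula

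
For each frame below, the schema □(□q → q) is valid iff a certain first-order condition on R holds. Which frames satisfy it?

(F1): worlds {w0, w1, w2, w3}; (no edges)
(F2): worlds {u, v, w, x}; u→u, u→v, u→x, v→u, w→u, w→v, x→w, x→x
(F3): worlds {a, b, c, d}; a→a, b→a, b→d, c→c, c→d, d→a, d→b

(F1)

The schema corresponds to shift-reflexivity: ∀x ∀y (Rxy → Ryy).
(F1): ✓.
(F2): fails — Ruv but not Rvv.
(F3): fails — Rcd but not Rdd.
Valid on: (F1).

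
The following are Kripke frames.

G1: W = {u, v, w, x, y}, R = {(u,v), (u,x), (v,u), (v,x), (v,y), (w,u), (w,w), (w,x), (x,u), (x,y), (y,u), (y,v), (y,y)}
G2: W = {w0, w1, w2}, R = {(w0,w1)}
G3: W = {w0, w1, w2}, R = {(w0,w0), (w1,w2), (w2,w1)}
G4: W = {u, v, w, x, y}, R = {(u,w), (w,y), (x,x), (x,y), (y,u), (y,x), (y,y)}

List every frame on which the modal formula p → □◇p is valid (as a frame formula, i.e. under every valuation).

This is the axiom for symmetry; its first-order frame correspondent is ∀x ∀y (Rxy → Ryx).
G1: fails — Rwu but not Ruw.
G2: fails — Rw0w1 but not Rw1w0.
G3: condition met.
G4: fails — Ruw but not Rwu.
Valid on: G3.

G3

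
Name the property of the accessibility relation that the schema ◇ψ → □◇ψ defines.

This schema is the 5 axiom.
It corresponds to the Euclidean property: ∀x ∀y ∀z (Rxy ∧ Rxz → Ryz).

the Euclidean property: ∀x ∀y ∀z (Rxy ∧ Rxz → Ryz)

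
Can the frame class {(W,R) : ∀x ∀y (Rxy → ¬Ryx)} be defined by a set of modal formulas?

Not definable by any modal formula

Modal frame validity is preserved under surjective bounded morphisms.
The 5-cycle (worlds w0,w1,w2,w3,w4 with w0→w1→w2→w3→w4→w0) is asymmetric. Mapping every world to a single reflexive point • is a surjective bounded morphism, and the reflexive point is not asymmetric (R•• but asymmetry requires ¬R••).
So the class is not modally definable.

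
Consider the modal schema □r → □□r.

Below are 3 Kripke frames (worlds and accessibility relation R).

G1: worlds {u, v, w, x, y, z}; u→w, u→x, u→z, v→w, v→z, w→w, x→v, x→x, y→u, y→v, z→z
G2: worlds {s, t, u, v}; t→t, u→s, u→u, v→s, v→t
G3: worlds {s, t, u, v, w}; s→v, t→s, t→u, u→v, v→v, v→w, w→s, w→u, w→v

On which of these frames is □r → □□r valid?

G2

The schema corresponds to transitivity: ∀x ∀y ∀z (Rxy ∧ Ryz → Rxz).
G1: fails — Rux and Rxv but not Ruv.
G2: satisfies the condition.
G3: fails — Ruv and Rvw but not Ruw.
Valid on: G2.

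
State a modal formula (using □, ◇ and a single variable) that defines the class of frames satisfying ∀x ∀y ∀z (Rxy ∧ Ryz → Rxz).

□ψ → □□ψ

The condition is transitivity. The 4 schema □ψ → □□ψ defines it.
Suppose □ψ→□□ψ is valid. Take Rxy, Ryz and set V(ψ)={w : Rxw}. Then □ψ at x, so □□ψ at x, so □ψ at y, so ψ at z, i.e. Rxz.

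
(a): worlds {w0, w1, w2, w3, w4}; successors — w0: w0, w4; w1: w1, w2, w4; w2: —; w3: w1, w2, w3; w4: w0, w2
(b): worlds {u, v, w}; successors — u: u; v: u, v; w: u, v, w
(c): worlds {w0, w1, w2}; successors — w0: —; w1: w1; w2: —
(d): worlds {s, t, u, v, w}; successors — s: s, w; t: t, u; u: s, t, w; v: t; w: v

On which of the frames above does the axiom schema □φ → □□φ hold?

(b), (c)

The schema corresponds to transitivity: ∀x ∀y ∀z (Rxy ∧ Ryz → Rxz).
(a): fails — Rw0w4 and Rw4w2 but not Rw0w2.
(b): satisfies the condition.
(c): satisfies the condition.
(d): fails — Ruw and Rwv but not Ruv.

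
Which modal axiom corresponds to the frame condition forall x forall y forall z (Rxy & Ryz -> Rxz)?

□p → □□p

The condition is transitivity. The 4 schema □p → □□p defines it.
Suppose □p→□□p is valid. Take Rxy, Ryz and set V(p)={w : Rxw}. Then □p at x, so □□p at x, so □p at y, so p at z, i.e. Rxz.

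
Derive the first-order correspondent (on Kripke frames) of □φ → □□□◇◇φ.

This is a Sahlqvist (Geach-type) schema ◇^0□^1φ → □^3◇^2φ.
First-order correspondent: ∀x ∀z (xR³z → ∃w (xRw ∧ zR²w)).

∀x ∀z (xR³z → ∃w (xRw ∧ zR²w))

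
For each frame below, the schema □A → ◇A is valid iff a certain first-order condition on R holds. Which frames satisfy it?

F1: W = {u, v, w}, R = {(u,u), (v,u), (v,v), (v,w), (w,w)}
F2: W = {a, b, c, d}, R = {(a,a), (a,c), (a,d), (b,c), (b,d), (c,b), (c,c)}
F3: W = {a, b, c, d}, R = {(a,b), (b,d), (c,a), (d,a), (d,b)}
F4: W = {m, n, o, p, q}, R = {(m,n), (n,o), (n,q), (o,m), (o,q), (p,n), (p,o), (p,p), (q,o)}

This is the axiom for seriality; its first-order frame correspondent is ∀x ∃y Rxy.
F1: holds.
F2: fails — world d has no successor.
F3: holds.
F4: holds.
Valid on: F1, F3, F4.

F1, F3, F4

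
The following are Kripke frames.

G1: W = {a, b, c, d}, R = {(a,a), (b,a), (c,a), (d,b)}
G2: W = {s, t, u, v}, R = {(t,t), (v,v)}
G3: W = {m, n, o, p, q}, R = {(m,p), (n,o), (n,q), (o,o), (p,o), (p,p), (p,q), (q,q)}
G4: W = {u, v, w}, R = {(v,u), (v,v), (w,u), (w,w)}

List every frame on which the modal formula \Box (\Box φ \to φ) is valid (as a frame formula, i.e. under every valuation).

Frame correspondent (Sahlqvist): \forall x \forall y (Rxy \to Ryy) — i.e. shift-reflexivity.
G1: fails — Rdb but not Rbb.
G2: satisfies the condition.
G3: satisfies the condition.
G4: fails — Rvu but not Ruu.

G2, G3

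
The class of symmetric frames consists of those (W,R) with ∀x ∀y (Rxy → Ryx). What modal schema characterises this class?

q → □◇q

This is symmetry; the standard corresponding axiom is B: q → □◇q.
Suppose q→□◇q is valid. Take Rxy and set V(q)={x}. Then q at x, so □◇q at x, so ◇q at y, so some z with Ryz has q; z=x, i.e. Ryx.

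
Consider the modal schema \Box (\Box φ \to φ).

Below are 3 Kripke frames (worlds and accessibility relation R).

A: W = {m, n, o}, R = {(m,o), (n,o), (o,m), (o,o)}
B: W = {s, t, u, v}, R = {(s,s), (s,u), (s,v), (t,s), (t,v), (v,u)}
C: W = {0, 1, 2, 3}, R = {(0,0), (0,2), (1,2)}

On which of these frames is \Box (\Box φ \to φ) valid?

The schema corresponds to shift-reflexivity: \forall x \forall y (Rxy \to Ryy).
A: fails — Rom but not Rmm.
B: fails — Rtv but not Rvv.
C: fails — R12 but not R22.

none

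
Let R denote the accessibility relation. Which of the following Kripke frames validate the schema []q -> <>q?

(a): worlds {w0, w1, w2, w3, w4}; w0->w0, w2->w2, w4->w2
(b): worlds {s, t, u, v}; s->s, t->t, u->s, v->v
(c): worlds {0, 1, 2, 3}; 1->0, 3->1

(b)

Frame correspondent (Sahlqvist): forall x exists y Rxy — i.e. seriality.
(a): fails — world w1 has no successor.
(b): ✓.
(c): fails — world 0 has no successor.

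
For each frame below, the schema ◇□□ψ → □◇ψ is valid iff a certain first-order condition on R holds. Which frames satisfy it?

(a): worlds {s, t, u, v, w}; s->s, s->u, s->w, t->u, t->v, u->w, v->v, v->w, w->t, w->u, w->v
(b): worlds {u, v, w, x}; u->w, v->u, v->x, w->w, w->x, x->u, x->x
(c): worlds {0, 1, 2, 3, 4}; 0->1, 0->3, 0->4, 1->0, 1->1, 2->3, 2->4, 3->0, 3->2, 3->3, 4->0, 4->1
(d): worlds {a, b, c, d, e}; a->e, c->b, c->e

(b), (c)

The schema corresponds to a generalized confluence (Geach) condition: ∀x ∀y ∀z ((xRy ∧ xRz) → ∃w (yR²w ∧ zRw)).
(a): fails — sRu, sRu but no w* with uR²w* and uRw*.
(b): holds.
(c): holds.
(d): fails — aRe, aRe but no w with eR²w and eRw.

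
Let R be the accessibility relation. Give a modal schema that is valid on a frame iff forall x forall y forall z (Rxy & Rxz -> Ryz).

A defining formula is ◇s → □◇s (the 5 axiom).
Suppose ◇s→□◇s is valid. Take Rxy, Rxz and set V(s)={y}. Then ◇s at x, so □◇s at x, so ◇s at z, so some w with Rzw has s; w=y, i.e. Rzy. By symmetry of the argument, Ryz.

◇s → □◇s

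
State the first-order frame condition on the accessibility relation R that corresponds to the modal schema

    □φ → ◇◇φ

∀x ∃w (xRw ∧ xR²w)

This is a Sahlqvist (Geach-type) schema ◇^0□^1φ → □^0◇^2φ.
Minimal-valuation argument: fix x; take any y with xR^0y and any z with xR^0z. Set V(φ) to the set of worlds R-reachable from y in exactly 1 step. Then □^1φ holds at y, so the antecedent holds at x; validity forces ◇^2φ at z, giving a w with zR^2w and yR^1w.
First-order correspondent: ∀x ∃w (xRw ∧ xR²w).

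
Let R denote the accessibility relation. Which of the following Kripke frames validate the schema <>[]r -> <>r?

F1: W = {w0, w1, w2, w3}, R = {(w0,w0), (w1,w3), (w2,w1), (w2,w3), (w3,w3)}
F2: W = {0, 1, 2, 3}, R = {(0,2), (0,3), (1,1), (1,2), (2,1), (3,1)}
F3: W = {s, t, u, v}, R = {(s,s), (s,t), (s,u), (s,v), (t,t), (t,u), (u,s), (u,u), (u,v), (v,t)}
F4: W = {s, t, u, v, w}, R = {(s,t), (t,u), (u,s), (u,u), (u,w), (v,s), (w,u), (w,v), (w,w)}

Frame correspondent (Sahlqvist): forall x forall y (xRy -> exists w (yRw & xRw)) — i.e. a generalized confluence (Geach) condition.
F1: satisfies the condition.
F2: fails — 0R2 but no w with 2Rw and 0Rw.
F3: fails — uRv but no w with vRw and uRw.
F4: fails — sRt but no w* with tRw* and sRw*.
Valid on: F1.

F1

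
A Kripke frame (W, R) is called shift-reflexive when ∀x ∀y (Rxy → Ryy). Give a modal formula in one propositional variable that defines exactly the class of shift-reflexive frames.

This is shift-reflexivity; the standard corresponding axiom is T□: □(□r → r).
Suppose □(□r→r) is valid. Take Rxy and set V(r)={w : Ryw}. Then at y, □r holds; since □(□r→r) at x, □r→r at y, so r at y, i.e. Ryy.

□(□r → r)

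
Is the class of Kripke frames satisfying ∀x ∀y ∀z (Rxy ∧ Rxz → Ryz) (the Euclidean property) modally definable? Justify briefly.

Yes: it is the Euclidean property, defined by the 5 schema ◇q → □◇q.
Suppose ◇q→□◇q is valid. Take Rxy, Rxz and set V(q)={y}. Then ◇q at x, so □◇q at x, so ◇q at z, so some w with Rzw has q; w=y, i.e. Rzy. By symmetry of the argument, Ryz.

Yes, by ◇q → □◇q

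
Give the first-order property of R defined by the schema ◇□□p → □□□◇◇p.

This is a Sahlqvist (Geach-type) schema ◇^1□^2p → □^3◇^2p.
First-order correspondent: ∀x ∀y ∀z ((xRy ∧ xR³z) → ∃w (yR²w ∧ zR²w)).

∀x ∀y ∀z ((xRy ∧ xR³z) → ∃w (yR²w ∧ zR²w))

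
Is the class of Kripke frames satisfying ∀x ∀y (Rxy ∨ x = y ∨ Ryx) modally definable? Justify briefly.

Not definable by any modal formula

Modal frame validity is preserved under disjoint unions.
Take 4 disjoint single-world reflexive frames: each is trivially connected, but their disjoint union has 4 worlds with no edge between distinct components, so it is not connected.
So the class is not modally definable.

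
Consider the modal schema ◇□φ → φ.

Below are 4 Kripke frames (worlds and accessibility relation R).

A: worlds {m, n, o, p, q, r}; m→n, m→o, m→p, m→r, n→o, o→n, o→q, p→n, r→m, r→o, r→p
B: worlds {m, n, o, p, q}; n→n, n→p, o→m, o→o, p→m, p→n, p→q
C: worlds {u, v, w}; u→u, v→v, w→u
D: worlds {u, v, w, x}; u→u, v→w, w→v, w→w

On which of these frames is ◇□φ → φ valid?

D

This is the axiom for symmetry; its first-order frame correspondent is ∀x ∀y (Rxy → Ryx).
A: fails — Rpn but not Rnp.
B: fails — Rom but not Rmo.
C: fails — Rwu but not Ruw.
D: ✓.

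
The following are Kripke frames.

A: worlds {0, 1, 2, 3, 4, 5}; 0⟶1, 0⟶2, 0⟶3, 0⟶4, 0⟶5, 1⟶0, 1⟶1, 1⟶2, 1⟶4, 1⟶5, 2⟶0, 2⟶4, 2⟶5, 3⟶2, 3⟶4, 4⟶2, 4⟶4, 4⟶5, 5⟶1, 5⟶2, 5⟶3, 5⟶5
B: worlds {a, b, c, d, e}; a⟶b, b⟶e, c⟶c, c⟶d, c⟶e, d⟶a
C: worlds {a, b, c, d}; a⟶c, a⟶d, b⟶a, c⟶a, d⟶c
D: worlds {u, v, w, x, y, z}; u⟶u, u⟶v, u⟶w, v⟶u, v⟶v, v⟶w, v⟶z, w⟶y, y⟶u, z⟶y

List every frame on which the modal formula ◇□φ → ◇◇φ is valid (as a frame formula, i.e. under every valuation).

A, C, D

This is the axiom for a generalized confluence (Geach) condition; its first-order frame correspondent is ∀x ∀y (xRy → ∃w (yRw ∧ xR²w)).
A: holds.
B: fails — bRe but no w with eRw and bR²w.
C: holds.
D: holds.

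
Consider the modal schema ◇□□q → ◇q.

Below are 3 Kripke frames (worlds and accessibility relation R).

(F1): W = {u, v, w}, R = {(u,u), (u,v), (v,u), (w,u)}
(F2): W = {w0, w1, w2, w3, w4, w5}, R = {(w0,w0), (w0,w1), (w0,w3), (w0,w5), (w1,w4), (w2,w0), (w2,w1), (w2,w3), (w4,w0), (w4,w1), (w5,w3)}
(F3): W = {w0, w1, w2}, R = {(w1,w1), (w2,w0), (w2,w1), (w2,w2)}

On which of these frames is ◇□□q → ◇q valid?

The schema corresponds to a generalized confluence (Geach) condition: ∀x ∀y (xRy → ∃w (yR²w ∧ xRw)).
(F1): holds.
(F2): fails — w0Rw3 but no w with w3R²w and w0Rw.
(F3): fails — w2Rw0 but no w with w0R²w and w2Rw.

(F1)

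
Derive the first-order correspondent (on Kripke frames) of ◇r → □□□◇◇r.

∀x ∀y ∀z ((xRy ∧ xR³z) → ∃w (y = w ∧ zR²w))

This is a Sahlqvist (Geach-type) schema ◇^1□^0r → □^3◇^2r.
First-order correspondent: ∀x ∀y ∀z ((xRy ∧ xR³z) → ∃w (y = w ∧ zR²w)).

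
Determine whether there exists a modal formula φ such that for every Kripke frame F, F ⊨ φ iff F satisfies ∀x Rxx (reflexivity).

This is a Sahlqvist condition; the T axiom □q → q defines it.
Suppose □q→q is valid. At any x set V(q)={w : Rxw}. Then □q holds at x, so q holds at x, i.e. Rxx.

Yes, by □q → q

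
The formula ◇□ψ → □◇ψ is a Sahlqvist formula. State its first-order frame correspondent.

This schema is the .2 axiom.
Its frame correspondent is convergence — ∀x ∀y ∀z (Rxy ∧ Rxz → ∃w (Ryw ∧ Rzw)).

Convergence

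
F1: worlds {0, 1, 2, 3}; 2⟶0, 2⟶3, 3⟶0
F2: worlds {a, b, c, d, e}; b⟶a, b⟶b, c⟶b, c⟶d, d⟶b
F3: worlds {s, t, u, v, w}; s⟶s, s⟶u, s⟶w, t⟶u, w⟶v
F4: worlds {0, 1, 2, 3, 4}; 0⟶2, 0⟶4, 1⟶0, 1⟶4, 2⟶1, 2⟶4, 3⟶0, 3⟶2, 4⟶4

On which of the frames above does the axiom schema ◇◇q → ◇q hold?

F1

The schema corresponds to transitivity: ∀x ∀y ∀z (Rxy ∧ Ryz → Rxz).
F1: condition met.
F2: fails — Rcb and Rba but not Rca.
F3: fails — Rsw and Rwv but not Rsv.
F4: fails — R10 and R02 but not R12.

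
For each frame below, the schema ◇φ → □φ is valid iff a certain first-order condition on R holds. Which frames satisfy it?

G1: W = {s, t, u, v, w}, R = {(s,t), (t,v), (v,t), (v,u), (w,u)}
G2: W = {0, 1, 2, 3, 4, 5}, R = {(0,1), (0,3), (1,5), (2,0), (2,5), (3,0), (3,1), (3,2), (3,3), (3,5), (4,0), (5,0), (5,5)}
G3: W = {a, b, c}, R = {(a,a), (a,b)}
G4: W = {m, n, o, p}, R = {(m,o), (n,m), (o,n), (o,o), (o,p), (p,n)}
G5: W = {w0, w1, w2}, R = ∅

Frame correspondent (Sahlqvist): ∀x ∀y ∀z (Rxy ∧ Rxz → y = z) — i.e. partial functionality.
G1: fails — v sees both t and u.
G2: fails — 0 sees both 1 and 3.
G3: fails — a sees both a and b.
G4: fails — o sees both n and o.
G5: holds.

G5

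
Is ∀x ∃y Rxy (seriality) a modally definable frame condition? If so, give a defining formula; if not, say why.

Yes, by □p → ◇p

Yes: it is seriality, defined by the D schema □p → ◇p.
Suppose □p→◇p is valid. At any x set V(p)=W. Then □p at x, so ◇p at x, so x has a successor.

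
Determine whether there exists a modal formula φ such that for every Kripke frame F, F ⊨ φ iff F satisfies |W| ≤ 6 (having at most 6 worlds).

No — not modally definable

Any modally definable frame class is closed under disjoint unions.
Any modal formula valid on each of 7 disjoint one-world frames is valid on their disjoint union (validity is preserved under disjoint unions). Each one-world frame has |W|=1≤6, but the union has |W|=7.
Hence having at most 6 worlds is not modally definable.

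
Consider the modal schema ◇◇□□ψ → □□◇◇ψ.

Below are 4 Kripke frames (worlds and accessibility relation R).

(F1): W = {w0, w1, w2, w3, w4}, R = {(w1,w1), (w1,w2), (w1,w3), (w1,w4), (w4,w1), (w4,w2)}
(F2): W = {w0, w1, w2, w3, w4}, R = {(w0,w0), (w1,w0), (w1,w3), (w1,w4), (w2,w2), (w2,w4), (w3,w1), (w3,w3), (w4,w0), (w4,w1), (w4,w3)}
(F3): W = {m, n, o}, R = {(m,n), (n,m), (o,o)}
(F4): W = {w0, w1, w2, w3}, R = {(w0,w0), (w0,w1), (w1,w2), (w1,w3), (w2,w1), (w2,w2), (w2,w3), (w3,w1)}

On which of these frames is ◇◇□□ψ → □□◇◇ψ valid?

(F2), (F3), (F4)

Frame correspondent (Sahlqvist): ∀x ∀y ∀z ((xR²y ∧ xR²z) → ∃w (yR²w ∧ zR²w)) — i.e. a generalized confluence (Geach) condition.
(F1): fails — w1R²w1, w1R²w2 but no w with w1R²w and w2R²w.
(F2): holds.
(F3): holds.
(F4): holds.
Valid on: (F2), (F3), (F4).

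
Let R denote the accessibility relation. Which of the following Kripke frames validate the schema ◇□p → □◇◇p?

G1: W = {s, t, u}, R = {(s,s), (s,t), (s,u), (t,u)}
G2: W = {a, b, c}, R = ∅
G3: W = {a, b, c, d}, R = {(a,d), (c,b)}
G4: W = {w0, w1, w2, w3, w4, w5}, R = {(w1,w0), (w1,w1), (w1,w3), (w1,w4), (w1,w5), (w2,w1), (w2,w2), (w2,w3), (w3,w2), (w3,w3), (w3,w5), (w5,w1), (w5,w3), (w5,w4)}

G2

This is the axiom for a generalized confluence (Geach) condition; its first-order frame correspondent is ∀x ∀y ∀z ((xRy ∧ xRz) → ∃w (yRw ∧ zR²w)).
G1: fails — sRs, sRt but no w with sRw and tR²w.
G2: holds.
G3: fails — aRd, aRd but no w with dRw and dR²w.
G4: fails — w1Rw0, w1Rw0 but no w with w0Rw and w0R²w.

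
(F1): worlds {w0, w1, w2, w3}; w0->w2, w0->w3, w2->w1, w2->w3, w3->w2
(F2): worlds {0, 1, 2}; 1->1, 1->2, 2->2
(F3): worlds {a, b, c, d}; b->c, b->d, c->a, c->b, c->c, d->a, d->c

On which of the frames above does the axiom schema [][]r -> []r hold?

Frame correspondent (Sahlqvist): forall x forall y (Rxy -> exists z (Rxz & Rzy)) — i.e. density.
(F1): fails — Rw3w2 but no z with Rw3z and Rzw2.
(F2): holds.
(F3): fails — Rbd but no z with Rbz and Rzd.
Valid on: (F2).

(F2)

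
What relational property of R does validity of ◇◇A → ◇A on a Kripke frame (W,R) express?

This is frame-equivalent to □A → □□A (substitute ¬A for A and contrapose).
Suppose □A→□□A is valid. Take Rxy, Ryz and set V(A)={w : Rxw}. Then □A at x, so □□A at x, so □A at y, so A at z, i.e. Rxz.
The converse is a direct semantic check.
Frame condition: ∀x ∀y ∀z (Rxy ∧ Ryz → Rxz).

transitivity: ∀x ∀y ∀z (Rxy ∧ Ryz → Rxz)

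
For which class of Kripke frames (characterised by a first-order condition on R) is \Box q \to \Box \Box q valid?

Transitivity

Suppose □q→□□q is valid. Take Rxy, Ryz and set V(q)={w : Rxw}. Then □q at x, so □□q at x, so □q at y, so q at z, i.e. Rxz.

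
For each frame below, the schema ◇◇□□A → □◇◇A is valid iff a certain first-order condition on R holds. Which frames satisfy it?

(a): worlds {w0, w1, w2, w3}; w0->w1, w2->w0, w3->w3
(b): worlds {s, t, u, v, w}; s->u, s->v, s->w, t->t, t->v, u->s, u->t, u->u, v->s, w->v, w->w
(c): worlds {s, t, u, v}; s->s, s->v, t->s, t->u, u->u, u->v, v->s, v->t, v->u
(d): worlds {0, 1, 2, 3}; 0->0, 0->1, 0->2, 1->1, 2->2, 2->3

(b), (c)

The schema corresponds to a generalized confluence (Geach) condition: ∀x ∀y ∀z ((xR²y ∧ xRz) → ∃w (yR²w ∧ zR²w)).
(a): fails — w2R²w1, w2Rw0 but no w with w1R²w and w0R²w.
(b): satisfies the condition.
(c): satisfies the condition.
(d): fails — 0R²1, 0R2 but no w with 1R²w and 2R²w.
Valid on: (b), (c).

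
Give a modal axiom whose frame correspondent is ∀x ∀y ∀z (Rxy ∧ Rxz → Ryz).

A defining formula is ◇p → □◇p (the 5 axiom).
Suppose ◇p→□◇p is valid. Take Rxy, Rxz and set V(p)={y}. Then ◇p at x, so □◇p at x, so ◇p at z, so some w with Rzw has p; w=y, i.e. Rzy. By symmetry of the argument, Ryz.

◇p → □◇p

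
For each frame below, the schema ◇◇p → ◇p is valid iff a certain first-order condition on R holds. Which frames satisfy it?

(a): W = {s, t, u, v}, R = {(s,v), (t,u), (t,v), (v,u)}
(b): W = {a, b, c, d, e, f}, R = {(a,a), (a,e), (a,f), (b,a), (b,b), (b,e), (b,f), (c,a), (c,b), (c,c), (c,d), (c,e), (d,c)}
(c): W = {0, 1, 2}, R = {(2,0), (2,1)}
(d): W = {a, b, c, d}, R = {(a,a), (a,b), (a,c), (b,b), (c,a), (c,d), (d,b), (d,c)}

(c)

This is the axiom for transitivity; its first-order frame correspondent is ∀x ∀y ∀z (Rxy ∧ Ryz → Rxz).
(a): fails — Rsv and Rvu but not Rsu.
(b): fails — Rdc and Rcd but not Rdd.
(c): condition met.
(d): fails — Rcd and Rdc but not Rcc.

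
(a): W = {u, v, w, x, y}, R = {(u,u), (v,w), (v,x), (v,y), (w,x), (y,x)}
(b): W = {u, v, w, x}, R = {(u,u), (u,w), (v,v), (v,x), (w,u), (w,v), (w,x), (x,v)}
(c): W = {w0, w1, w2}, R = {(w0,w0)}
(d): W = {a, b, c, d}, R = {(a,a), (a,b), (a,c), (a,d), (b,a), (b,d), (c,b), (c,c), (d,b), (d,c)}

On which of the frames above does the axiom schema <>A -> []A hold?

(c)

Frame correspondent (Sahlqvist): forall x forall y forall z (Rxy & Rxz -> y = z) — i.e. partial functionality.
(a): fails — v sees both w and x.
(b): fails — u sees both u and w.
(c): satisfies the condition.
(d): fails — a sees both a and b.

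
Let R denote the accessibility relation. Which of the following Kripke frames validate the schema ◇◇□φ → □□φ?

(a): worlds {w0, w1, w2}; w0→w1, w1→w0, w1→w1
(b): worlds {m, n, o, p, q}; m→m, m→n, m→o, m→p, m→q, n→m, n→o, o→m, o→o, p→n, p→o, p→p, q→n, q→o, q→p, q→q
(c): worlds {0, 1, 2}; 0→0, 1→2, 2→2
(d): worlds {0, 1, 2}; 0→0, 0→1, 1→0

This is the axiom for a generalized confluence (Geach) condition; its first-order frame correspondent is ∀x ∀y ∀z ((xR²y ∧ xR²z) → ∃w (yRw ∧ z = w)).
(a): fails — w0R²w0, w0R²w0 but no w with w0Rw and w0=w.
(b): fails — mR²n, mR²n but no w with nRw and n=w.
(c): holds.
(d): fails — 0R²1, 0R²1 but no w with 1Rw and 1=w.
Valid on: (c).

(c)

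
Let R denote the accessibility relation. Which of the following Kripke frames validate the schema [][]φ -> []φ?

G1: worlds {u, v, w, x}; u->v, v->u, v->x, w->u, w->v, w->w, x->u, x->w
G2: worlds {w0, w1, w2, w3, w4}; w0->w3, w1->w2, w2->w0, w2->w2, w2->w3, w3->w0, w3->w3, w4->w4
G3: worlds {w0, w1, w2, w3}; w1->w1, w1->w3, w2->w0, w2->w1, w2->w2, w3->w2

G2, G3

The schema corresponds to density: forall x forall y (Rxy -> exists z (Rxz & Rzy)).
G1: fails — Ruv but no z with Ruz and Rzv.
G2: satisfies the condition.
G3: satisfies the condition.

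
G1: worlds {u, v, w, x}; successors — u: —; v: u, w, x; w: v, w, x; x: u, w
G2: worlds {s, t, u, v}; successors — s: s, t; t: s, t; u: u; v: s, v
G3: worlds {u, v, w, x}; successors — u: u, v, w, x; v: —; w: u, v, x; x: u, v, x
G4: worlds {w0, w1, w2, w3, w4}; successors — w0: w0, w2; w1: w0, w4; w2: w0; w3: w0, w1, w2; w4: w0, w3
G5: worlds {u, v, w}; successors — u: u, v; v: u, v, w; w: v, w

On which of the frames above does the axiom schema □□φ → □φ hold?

The schema corresponds to density: ∀x ∀y (Rxy → ∃z (Rxz ∧ Rzy)).
G1: fails — Rxu but no z with Rxz and Rzu.
G2: holds.
G3: holds.
G4: fails — Rw3w1 but no z with Rw3z and Rzw1.
G5: holds.

G2, G3, G5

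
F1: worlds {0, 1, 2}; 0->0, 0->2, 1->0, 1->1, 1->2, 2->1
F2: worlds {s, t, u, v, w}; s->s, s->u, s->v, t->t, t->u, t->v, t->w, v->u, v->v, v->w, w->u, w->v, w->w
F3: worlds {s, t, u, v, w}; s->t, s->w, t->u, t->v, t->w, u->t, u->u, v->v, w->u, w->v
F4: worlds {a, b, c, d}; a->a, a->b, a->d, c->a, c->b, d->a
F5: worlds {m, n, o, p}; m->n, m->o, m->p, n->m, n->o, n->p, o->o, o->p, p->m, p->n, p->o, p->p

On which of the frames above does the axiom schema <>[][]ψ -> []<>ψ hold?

Frame correspondent (Sahlqvist): forall x forall y forall z ((xRy & xRz) -> exists w (y R^2 w & zRw)) — i.e. a generalized confluence (Geach) condition.
F1: holds.
F2: fails — sRs, sRu but no w* with sR²w* and uRw*.
F3: fails — tRv, tRu but no w* with vR²w* and uRw*.
F4: fails — aRa, aRb but no w with aR²w and bRw.
F5: holds.

F1, F5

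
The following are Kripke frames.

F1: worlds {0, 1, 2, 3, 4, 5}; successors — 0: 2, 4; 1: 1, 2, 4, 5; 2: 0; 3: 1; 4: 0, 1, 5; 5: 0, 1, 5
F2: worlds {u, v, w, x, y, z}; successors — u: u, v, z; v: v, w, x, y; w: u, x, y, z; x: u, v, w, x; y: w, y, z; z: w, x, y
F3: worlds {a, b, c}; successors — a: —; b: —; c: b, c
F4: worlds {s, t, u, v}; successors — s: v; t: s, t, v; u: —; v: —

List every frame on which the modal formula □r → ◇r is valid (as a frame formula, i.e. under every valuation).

The schema corresponds to seriality: ∀x ∃y Rxy.
F1: satisfies the condition.
F2: satisfies the condition.
F3: fails — world a has no successor.
F4: fails — world u has no successor.

F1, F2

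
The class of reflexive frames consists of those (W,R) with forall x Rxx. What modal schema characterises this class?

□s → s

This is reflexivity; the standard corresponding axiom is T: □s → s.
Suppose □s→s is valid. At any x set V(s)={w : Rxw}. Then □s holds at x, so s holds at x, i.e. Rxx.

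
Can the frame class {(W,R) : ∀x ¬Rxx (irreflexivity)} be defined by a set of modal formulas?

Any modally definable frame class is closed under surjective bounded morphisms.
The 3-cycle (worlds a,b,c with a→b→c→a) is irreflexive, and the map sending every world to a single reflexive point • is a surjective bounded morphism (forth: every edge maps to (•,•); back: every world has a successor). So any modal formula valid on the 3-cycle is also valid on the reflexive point, which is not irreflexive.
So no modal formula (or set of formulas) defines exactly the irreflexive frames.

Not modally definable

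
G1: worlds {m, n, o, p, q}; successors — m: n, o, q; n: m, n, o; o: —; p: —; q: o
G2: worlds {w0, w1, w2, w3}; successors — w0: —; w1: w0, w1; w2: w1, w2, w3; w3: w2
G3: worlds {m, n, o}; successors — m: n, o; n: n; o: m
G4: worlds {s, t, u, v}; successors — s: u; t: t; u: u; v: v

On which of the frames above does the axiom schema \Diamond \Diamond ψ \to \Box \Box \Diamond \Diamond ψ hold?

G4

Frame correspondent (Sahlqvist): \forall x \forall y \forall z ((x R^2 y \wedge x R^2 z) \to \exists w (y = w \wedge z R^2 w)) — i.e. a generalized confluence (Geach) condition.
G1: fails — mR²m, mR²o but no w with m=w and oR²w.
G2: fails — w1R²w0, w1R²w0 but no w with w0=w and w0R²w.
G3: fails — mR²m, mR²n but no w with m=w and nR²w.
G4: satisfies the condition.
Valid on: G4.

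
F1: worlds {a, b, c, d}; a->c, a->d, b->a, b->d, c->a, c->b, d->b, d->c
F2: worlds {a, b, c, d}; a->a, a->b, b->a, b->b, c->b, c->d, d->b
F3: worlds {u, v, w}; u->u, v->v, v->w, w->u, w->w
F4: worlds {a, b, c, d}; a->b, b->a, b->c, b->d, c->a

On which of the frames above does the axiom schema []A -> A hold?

F3

The schema corresponds to reflexivity: forall x Rxx.
F1: fails — world a does not see itself.
F2: fails — world c does not see itself.
F3: holds.
F4: fails — world a does not see itself.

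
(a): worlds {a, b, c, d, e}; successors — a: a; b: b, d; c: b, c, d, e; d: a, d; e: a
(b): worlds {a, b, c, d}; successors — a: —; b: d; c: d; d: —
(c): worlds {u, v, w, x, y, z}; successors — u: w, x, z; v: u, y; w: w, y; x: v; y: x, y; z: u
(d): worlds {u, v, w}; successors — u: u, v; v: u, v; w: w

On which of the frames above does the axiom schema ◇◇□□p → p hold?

The schema corresponds to a generalized confluence (Geach) condition: ∀x ∀y (xR²y → ∃w (yR²w ∧ x = w)).
(a): fails — bR²a but no w with aR²w and b=w.
(b): ✓.
(c): fails — uR²v but no t with vR²t and u=t.
(d): ✓.
Valid on: (b), (d).

(b), (d)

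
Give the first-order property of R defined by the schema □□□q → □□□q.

∀x ∀z (xR³z → ∃w (xR³w ∧ z = w))

This is a Sahlqvist (Geach-type) schema ◇^0□^3q → □^3◇^0q.
Minimal-valuation argument: fix x; take any y with xR^0y and any z with xR^3z. Set V(q) to the set of worlds R-reachable from y in exactly 3 steps. Then □^3q holds at y, so the antecedent holds at x; validity forces ◇^0q at z, giving a w with zR^0w and yR^3w.
First-order correspondent: ∀x ∀z (xR³z → ∃w (xR³w ∧ z = w)).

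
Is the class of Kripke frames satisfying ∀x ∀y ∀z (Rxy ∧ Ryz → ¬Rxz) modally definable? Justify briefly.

Any modally definable frame class is closed under surjective bounded morphisms.
The 5-cycle (worlds w0,w1,w2,w3,w4 with w0→w1→w2→w3→w4→w0) is intransitive. Mapping every world to a single reflexive point • is a surjective bounded morphism; the reflexive point is not intransitive (R••∧R•• but R••).
So the class is not modally definable.

No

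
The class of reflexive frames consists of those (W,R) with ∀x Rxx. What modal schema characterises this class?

□p → p

The condition is reflexivity. The T schema □p → p defines it.
Suppose □p→p is valid. At any x set V(p)={w : Rxw}. Then □p holds at x, so p holds at x, i.e. Rxx.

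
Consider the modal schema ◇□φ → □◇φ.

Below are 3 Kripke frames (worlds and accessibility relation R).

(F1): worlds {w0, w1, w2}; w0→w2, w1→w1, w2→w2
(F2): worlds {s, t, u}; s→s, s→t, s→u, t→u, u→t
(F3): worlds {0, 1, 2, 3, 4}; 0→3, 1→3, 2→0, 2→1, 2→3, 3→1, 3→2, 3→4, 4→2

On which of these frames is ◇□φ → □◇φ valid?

(F1)

Frame correspondent (Sahlqvist): ∀x ∀y ∀z (Rxy ∧ Rxz → ∃w (Ryw ∧ Rzw)) — i.e. convergence.
(F1): satisfies the condition.
(F2): fails — Rsu and Rst but u and t have no common successor.
(F3): fails — R23 and R20 but 3 and 0 have no common successor.
Valid on: (F1).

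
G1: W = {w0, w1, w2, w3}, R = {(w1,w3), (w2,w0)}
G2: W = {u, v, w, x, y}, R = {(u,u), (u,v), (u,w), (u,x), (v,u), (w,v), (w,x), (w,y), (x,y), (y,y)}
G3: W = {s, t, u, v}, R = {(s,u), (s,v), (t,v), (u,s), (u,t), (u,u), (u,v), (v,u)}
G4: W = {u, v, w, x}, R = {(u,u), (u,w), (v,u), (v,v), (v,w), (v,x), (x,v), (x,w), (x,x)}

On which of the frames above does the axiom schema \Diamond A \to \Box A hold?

G1

Frame correspondent (Sahlqvist): \forall x \forall y \forall z (Rxy \wedge Rxz \to y = z) — i.e. partial functionality.
G1: holds.
G2: fails — u sees both u and v.
G3: fails — s sees both u and v.
G4: fails — u sees both u and w.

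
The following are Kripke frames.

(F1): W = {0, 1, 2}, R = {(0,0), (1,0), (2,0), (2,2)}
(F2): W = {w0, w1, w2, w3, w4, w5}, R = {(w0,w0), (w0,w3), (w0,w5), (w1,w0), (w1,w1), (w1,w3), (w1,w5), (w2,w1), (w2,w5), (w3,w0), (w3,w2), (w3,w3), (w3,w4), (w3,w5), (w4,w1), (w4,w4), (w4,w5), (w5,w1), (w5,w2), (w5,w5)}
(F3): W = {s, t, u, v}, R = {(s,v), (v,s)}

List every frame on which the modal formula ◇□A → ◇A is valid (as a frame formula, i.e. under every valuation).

(F1), (F2)

This is the axiom for a generalized confluence (Geach) condition; its first-order frame correspondent is ∀x ∀y (xRy → ∃w (yRw ∧ xRw)).
(F1): ✓.
(F2): ✓.
(F3): fails — sRv but no w with vRw and sRw.
Valid on: (F1), (F2).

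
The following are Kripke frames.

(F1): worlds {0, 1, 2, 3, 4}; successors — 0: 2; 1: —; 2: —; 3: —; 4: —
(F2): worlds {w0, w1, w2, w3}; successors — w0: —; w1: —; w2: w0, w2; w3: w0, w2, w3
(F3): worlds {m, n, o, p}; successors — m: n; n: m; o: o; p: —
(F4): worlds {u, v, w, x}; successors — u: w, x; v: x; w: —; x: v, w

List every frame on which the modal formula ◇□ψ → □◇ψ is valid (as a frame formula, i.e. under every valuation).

(F3)

Frame correspondent (Sahlqvist): ∀x ∀y ∀z (Rxy ∧ Rxz → ∃w (Ryw ∧ Rzw)) — i.e. convergence.
(F1): fails — R02 and R02 but 2 and 2 have no common successor.
(F2): fails — Rw2w2 and Rw2w0 but w2 and w0 have no common successor.
(F3): ✓.
(F4): fails — Ruw and Ruw but w and w have no common successor.
Valid on: (F3).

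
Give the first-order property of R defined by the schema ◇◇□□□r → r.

This is a Sahlqvist (Geach-type) schema ◇^2□^3r → □^0◇^0r.
Minimal-valuation argument: fix x; take any y with xR^2y and any z with xR^0z. Set V(r) to the set of worlds R-reachable from y in exactly 3 steps. Then □^3r holds at y, so the antecedent holds at x; validity forces ◇^0r at z, giving a w with zR^0w and yR^3w.
First-order correspondent: ∀x ∀y (xR²y → ∃w (yR³w ∧ x = w)).

∀x ∀y (xR²y → ∃w (yR³w ∧ x = w))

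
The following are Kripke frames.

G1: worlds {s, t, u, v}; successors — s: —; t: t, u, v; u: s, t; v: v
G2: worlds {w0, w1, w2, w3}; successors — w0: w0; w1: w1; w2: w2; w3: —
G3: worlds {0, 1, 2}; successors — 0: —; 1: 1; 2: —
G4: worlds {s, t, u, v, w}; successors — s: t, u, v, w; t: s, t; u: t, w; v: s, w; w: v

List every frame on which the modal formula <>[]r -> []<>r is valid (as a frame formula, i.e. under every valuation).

G2, G3

Frame correspondent (Sahlqvist): forall x forall y forall z (Rxy & Rxz -> exists w (Ryw & Rzw)) — i.e. convergence.
G1: fails — Rtv and Rtu but v and u have no common successor.
G2: condition met.
G3: condition met.
G4: fails — Rsv and Rsw but v and w have no common successor.
Valid on: G2, G3.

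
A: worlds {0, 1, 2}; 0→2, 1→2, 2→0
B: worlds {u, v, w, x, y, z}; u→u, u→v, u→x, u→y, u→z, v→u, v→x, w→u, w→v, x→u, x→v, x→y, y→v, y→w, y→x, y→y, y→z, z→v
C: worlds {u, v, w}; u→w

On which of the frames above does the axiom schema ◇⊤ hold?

This is the axiom for seriality; its first-order frame correspondent is ∀x ∃y Rxy.
A: condition met.
B: condition met.
C: fails — world v has no successor.

A, B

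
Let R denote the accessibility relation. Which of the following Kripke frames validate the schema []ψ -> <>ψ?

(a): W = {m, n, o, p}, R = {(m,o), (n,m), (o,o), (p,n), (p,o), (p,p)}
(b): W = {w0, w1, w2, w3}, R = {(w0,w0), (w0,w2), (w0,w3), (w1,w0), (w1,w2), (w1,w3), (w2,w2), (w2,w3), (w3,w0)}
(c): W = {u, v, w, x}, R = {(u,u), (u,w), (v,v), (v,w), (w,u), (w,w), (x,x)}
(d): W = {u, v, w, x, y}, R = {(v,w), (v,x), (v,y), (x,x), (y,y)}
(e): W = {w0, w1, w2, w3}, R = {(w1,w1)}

(a), (b), (c)

Frame correspondent (Sahlqvist): forall x exists y Rxy — i.e. seriality.
(a): ✓.
(b): ✓.
(c): ✓.
(d): fails — world u has no successor.
(e): fails — world w0 has no successor.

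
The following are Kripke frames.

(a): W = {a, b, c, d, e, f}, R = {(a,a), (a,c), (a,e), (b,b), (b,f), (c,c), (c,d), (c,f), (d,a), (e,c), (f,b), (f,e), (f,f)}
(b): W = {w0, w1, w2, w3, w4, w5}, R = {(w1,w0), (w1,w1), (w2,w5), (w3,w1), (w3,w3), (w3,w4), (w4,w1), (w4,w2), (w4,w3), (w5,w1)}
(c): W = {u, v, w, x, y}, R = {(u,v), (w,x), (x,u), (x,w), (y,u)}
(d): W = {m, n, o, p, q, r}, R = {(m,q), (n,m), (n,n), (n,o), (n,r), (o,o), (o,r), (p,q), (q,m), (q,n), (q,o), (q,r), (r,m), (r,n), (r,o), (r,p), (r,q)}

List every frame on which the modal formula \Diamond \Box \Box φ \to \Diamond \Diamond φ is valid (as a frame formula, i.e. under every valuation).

The schema corresponds to a generalized confluence (Geach) condition: \forall x \forall y (xRy \to \exists w (y R^2 w \wedge x R^2 w)).
(a): holds.
(b): fails — w1Rw0 but no w with w0R²w and w1R²w.
(c): fails — uRv but no t with vR²t and uR²t.
(d): holds.

(a), (d)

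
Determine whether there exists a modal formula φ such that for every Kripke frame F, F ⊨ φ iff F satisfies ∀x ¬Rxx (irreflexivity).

Modal frame validity is preserved under surjective bounded morphisms.
The 4-cycle (worlds a,b,c,d with a→b→c→d→a) is irreflexive, and the map sending every world to a single reflexive point • is a surjective bounded morphism (forth: every edge maps to (•,•); back: every world has a successor). So any modal formula valid on the 4-cycle is also valid on the reflexive point, which is not irreflexive.
So no modal formula (or set of formulas) defines exactly the irreflexive frames.

Not modally definable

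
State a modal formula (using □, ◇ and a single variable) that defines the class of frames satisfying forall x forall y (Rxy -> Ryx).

s → □◇s

A defining formula is s → □◇s (the B axiom).
Suppose s→□◇s is valid. Take Rxy and set V(s)={x}. Then s at x, so □◇s at x, so ◇s at y, so some z with Ryz has s; z=x, i.e. Ryx.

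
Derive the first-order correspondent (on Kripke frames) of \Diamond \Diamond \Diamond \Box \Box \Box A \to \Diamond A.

This is a Sahlqvist (Geach-type) schema ◇^3□^3A → □^0◇^1A.
Minimal-valuation argument: fix x; take any y with xR^3y and any z with xR^0z. Set V(A) to the set of worlds R-reachable from y in exactly 3 steps. Then □^3A holds at y, so the antecedent holds at x; validity forces ◇^1A at z, giving a w with zR^1w and yR^3w.
First-order correspondent: \forall x \forall y (x R^3 y \to \exists w (y R^3 w \wedge xRw)).

\forall x \forall y (x R^3 y \to \exists w (y R^3 w \wedge xRw))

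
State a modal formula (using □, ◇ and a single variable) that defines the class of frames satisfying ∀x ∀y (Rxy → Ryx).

This is symmetry; the standard corresponding axiom is B: q → □◇q.
Suppose q→□◇q is valid. Take Rxy and set V(q)={x}. Then q at x, so □◇q at x, so ◇q at y, so some z with Ryz has q; z=x, i.e. Ryx.

q → □◇q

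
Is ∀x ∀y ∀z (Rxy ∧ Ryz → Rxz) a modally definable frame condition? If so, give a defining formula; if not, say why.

Yes: it is transitivity, defined by the 4 schema □q → □□q.

Yes — defined by □q → □□q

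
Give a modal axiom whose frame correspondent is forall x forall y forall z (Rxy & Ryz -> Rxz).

A defining formula is □q → □□q (the 4 axiom).
Suppose □q→□□q is valid. Take Rxy, Ryz and set V(q)={w : Rxw}. Then □q at x, so □□q at x, so □q at y, so q at z, i.e. Rxz.

□q → □□q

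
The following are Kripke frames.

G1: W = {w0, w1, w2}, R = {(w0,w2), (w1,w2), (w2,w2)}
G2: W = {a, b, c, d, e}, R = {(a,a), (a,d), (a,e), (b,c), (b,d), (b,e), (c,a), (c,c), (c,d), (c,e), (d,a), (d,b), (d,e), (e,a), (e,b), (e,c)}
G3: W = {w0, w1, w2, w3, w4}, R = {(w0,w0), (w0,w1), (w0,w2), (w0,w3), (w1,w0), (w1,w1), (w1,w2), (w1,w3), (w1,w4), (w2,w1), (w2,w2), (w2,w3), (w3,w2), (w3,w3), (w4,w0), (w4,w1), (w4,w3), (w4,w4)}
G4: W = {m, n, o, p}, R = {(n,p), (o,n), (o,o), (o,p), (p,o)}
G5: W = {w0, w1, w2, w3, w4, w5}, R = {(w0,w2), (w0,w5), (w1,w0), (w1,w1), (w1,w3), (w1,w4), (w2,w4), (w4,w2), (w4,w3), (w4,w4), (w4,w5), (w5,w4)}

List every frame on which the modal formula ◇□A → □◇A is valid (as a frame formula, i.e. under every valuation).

G1, G2, G3

Frame correspondent (Sahlqvist): ∀x ∀y ∀z (Rxy ∧ Rxz → ∃w (Ryw ∧ Rzw)) — i.e. convergence.
G1: condition met.
G2: condition met.
G3: condition met.
G4: fails — Ron and Rop but n and p have no common successor.
G5: fails — Rw1w1 and Rw1w0 but w1 and w0 have no common successor.
Valid on: G1, G2, G3.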